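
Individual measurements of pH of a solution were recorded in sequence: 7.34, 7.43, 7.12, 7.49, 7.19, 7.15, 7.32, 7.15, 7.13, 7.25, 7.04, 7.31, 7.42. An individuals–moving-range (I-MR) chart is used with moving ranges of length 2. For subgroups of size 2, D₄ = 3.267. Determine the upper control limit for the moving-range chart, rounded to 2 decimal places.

0.59

Moving ranges: 0.09, 0.31, 0.37, 0.30, 0.04, 0.17, 0.17, 0.02, 0.12, 0.21, 0.27, 0.11; M̄R̄ = 2.1800 / 12 = 0.1817
UCL_MR = D₄·M̄R̄ = 3.267 × 0.1817 = 0.5935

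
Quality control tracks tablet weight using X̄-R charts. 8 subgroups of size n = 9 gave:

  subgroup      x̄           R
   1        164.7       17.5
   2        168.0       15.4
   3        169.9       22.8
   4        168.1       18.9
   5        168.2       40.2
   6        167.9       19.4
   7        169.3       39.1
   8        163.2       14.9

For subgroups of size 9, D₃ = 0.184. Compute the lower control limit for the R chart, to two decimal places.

4.33

R̄ = (17.5 + 15.4 + 22.8 + 18.9 + 40.2 + 19.4 + 39.1 + 14.9) / 8 = 188.2000 / 8 = 23.5250
LCL_R = D₃·R̄ = 0.184 × 23.5250 = 4.3286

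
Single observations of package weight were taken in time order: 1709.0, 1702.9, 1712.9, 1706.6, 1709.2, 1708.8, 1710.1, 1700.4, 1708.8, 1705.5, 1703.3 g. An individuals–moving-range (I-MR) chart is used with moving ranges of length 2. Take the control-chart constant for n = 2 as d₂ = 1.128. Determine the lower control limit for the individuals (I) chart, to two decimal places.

1693.67

X̄ = (1709.0 + 1702.9 + 1712.9 + 1706.6 + 1709.2 + 1708.8 + 1710.1 + 1700.4 + 1708.8 + 1705.5 + 1703.3) / 11 = 1707.0455
Moving ranges: 6.1, 10.0, 6.3, 2.6, 0.4, 1.3, 9.7, 8.4, 3.3, 2.2; M̄R̄ = 50.3000 / 10 = 5.0300
LCL = X̄ − 3·M̄R̄/d₂ = 1707.0455 − 3 × 5.0300 / 1.128 = 1693.6678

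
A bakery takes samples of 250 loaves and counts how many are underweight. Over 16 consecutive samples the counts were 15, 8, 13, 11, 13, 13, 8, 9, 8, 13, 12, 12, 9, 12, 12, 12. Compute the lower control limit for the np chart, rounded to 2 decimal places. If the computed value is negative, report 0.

1.42

p̄ = Σdᵢ / (k·n) = 180 / (16 × 250) = 0.04500
LCL = np̄ − 3·√(np̄(1−p̄)) = 11.2500 − 3 × 3.2778 = 1.4167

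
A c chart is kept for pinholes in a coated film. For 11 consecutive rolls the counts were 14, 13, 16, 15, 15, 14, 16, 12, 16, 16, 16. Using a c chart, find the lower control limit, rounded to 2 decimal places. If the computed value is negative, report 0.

3.27

c̄ = (14 + 13 + 16 + 15 + 15 + 14 + 16 + 12 + 16 + 16 + 16) / 11 = 163 / 11 = 14.8182
LCL = c̄ − 3√c̄ = 14.8182 − 3 × 3.8494 = 3.2699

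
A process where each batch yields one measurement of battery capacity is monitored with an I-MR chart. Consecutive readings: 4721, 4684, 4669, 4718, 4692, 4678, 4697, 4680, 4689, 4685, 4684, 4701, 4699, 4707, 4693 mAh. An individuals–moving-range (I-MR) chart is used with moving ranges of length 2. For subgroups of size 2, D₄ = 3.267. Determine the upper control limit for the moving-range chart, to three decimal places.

54.139

Moving ranges: 37, 15, 49, 26, 14, 19, 17, 9, 4, 1, 17, 2, 8, 14; M̄R̄ = 232.0000 / 14 = 16.5714
UCL_MR = D₄·M̄R̄ = 3.267 × 16.5714 = 54.1389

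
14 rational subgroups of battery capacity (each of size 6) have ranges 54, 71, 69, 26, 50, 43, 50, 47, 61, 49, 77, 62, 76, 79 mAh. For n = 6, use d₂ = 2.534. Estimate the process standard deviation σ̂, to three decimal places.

22.945

R̄ = (54 + 71 + 69 + 26 + 50 + 43 + 50 + 47 + 61 + 49 + 77 + 62 + 76 + 79) / 14 = 58.1429
σ̂ = R̄ / d₂ = 58.1429 / 2.534 = 22.9451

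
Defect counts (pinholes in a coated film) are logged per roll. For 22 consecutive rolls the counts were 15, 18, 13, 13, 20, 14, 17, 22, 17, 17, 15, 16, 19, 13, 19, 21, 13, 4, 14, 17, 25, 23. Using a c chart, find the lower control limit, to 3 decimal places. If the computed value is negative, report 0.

4.371

c̄ = (15 + 18 + 13 + 13 + 20 + 14 + 17 + 22 + 17 + 17 + 15 + 16 + 19 + 13 + 19 + 21 + 13 + 4 + 14 + 17 + 25 + 23) / 22 = 365 / 22 = 16.5909
LCL = c̄ − 3√c̄ = 16.5909 − 3 × 4.0732 = 4.3713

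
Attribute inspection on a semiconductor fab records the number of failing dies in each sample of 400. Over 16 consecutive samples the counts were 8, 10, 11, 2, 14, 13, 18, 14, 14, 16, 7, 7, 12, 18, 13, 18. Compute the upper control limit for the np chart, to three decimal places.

22.500

p̄ = Σdᵢ / (k·n) = 195 / (16 × 400) = 0.03047
UCL = np̄ + 3·√(np̄(1−p̄)) = 12.1875 + 3 × √(12.1875×0.96953) = 12.1875 + 3 × 3.4375 = 22.4999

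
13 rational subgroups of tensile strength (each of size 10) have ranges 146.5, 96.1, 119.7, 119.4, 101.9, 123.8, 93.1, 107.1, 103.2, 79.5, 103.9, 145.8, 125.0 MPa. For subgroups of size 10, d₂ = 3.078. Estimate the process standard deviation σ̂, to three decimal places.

R̄ = (146.5 + 96.1 + 119.7 + 119.4 + 101.9 + 123.8 + 93.1 + 107.1 + 103.2 + 79.5 + 103.9 + 145.8 + 125.0) / 13 = 112.6923
σ̂ = R̄ / d₂ = 112.6923 / 3.078 = 36.6122

36.612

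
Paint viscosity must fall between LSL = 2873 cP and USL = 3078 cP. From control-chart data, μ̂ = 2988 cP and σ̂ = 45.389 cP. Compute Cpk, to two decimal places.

0.66

Cpu = (USL − μ̂) / (3σ̂) = (3078 − 2988) / (3 × 45.389) = 0.6610; Cpl = (μ̂ − LSL) / (3σ̂) = (2988 − 2873) / (3 × 45.389) = 0.8446; Cpk = min(Cpu, Cpl) = 0.6610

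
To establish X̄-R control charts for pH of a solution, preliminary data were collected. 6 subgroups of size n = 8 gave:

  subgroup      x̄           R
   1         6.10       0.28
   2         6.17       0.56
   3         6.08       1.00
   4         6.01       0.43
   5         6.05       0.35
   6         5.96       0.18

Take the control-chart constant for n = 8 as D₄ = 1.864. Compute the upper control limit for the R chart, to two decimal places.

R̄ = (0.28 + 0.56 + 1.00 + 0.43 + 0.35 + 0.18) / 6 = 2.8000 / 6 = 0.4667
UCL_R = D₄·R̄ = 1.864 × 0.4667 = 0.8699

0.87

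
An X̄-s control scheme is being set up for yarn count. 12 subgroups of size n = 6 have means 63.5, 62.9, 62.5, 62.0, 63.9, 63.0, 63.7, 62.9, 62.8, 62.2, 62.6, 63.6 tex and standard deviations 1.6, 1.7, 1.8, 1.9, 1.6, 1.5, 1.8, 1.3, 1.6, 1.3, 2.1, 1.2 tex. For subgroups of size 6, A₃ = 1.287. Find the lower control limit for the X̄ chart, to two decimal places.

X̄̄ = (63.5 + 62.9 + 62.5 + 62.0 + 63.9 + 63.0 + 63.7 + 62.9 + 62.8 + 62.2 + 62.6 + 63.6) / 12 = 62.9667
s̄ = (1.6 + 1.7 + 1.8 + 1.9 + 1.6 + 1.5 + 1.8 + 1.3 + 1.6 + 1.3 + 2.1 + 1.2) / 12 = 1.6167
LCL = X̄̄ − A₃·s̄ = 62.9667 − 1.287 × 1.6167 = 60.8860

60.89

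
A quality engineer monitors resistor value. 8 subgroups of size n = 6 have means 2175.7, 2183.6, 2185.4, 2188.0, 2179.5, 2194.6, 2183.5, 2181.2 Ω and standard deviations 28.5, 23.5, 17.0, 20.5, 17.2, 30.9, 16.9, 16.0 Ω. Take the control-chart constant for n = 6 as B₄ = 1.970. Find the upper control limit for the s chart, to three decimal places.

s̄ = (28.5 + 23.5 + 17.0 + 20.5 + 17.2 + 30.9 + 16.9 + 16.0) / 8 = 21.3125
UCL_s = B₄·s̄ = 1.970 × 21.3125 = 41.9856

41.986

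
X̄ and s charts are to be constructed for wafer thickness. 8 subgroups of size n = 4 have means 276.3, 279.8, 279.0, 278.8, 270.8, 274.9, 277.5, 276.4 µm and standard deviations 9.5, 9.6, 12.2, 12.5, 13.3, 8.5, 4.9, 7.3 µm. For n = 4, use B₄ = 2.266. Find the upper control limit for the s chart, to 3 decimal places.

22.037

s̄ = (9.5 + 9.6 + 12.2 + 12.5 + 13.3 + 8.5 + 4.9 + 7.3) / 8 = 9.7250
UCL_s = B₄·s̄ = 2.266 × 9.7250 = 22.0368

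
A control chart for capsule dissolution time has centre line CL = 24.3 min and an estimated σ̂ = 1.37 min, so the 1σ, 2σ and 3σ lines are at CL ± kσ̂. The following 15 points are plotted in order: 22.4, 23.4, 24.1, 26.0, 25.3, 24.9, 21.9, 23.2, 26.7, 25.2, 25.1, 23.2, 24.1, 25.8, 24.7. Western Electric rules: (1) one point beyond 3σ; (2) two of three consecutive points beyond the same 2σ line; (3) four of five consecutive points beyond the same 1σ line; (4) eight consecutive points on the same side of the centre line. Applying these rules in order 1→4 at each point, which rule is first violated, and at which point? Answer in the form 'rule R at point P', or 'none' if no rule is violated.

none

Zone of each point (C = within 1σ̂, B = 1σ̂–2σ̂, A = 2σ̂–3σ̂, * = beyond 3σ̂; sign = side of CL): 1:-B, 2:-C, 3:-C, 4:+B, 5:+C, 6:+C, 7:-B, 8:-C, 9:+B, 10:+C, 11:+C, 12:-C, 13:-C, 14:+B, 15:+C
No rule fires across all 15 points.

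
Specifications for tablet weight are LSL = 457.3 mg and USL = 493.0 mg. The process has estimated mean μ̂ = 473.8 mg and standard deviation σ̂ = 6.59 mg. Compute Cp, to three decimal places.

Cp = (USL − LSL) / (6σ̂) = (493.0 − 457.3) / (6 × 6.59) = 35.7000 / 39.5400 = 0.9029

0.903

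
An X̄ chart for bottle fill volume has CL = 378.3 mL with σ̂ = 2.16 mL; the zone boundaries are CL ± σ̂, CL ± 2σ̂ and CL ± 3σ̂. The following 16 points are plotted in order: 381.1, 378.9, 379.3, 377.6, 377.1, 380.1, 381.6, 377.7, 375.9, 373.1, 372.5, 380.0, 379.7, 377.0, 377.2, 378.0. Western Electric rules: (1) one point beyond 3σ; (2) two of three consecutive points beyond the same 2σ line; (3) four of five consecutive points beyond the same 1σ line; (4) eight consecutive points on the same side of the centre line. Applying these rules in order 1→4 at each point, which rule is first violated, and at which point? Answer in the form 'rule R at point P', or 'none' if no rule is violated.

rule 2 at point 11

Zone of each point (C = within 1σ̂, B = 1σ̂–2σ̂, A = 2σ̂–3σ̂, * = beyond 3σ̂; sign = side of CL): 1:+B, 2:+C, 3:+C, 4:-C, 5:-C, 6:+C, 7:+B, 8:-C, 9:-B, 10:-A, 11:-A, 12:+C, 13:+C, 14:-C, 15:-C, 16:-C
Rule 2 (two of three consecutive points beyond the same 2σ limit) is satisfied at point 11.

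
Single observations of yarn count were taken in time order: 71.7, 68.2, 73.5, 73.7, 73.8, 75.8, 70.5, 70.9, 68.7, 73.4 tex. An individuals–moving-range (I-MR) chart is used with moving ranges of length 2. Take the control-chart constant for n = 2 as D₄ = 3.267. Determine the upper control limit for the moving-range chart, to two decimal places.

Moving ranges: 3.5, 5.3, 0.2, 0.1, 2.0, 5.3, 0.4, 2.2, 4.7; M̄R̄ = 23.7000 / 9 = 2.6333
UCL_MR = D₄·M̄R̄ = 3.267 × 2.6333 = 8.6031

8.60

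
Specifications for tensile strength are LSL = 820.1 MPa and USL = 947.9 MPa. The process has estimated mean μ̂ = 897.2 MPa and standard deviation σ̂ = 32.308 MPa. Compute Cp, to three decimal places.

0.659

Cp = (USL − LSL) / (6σ̂) = (947.9 − 820.1) / (6 × 32.308) = 127.8000 / 193.8480 = 0.6593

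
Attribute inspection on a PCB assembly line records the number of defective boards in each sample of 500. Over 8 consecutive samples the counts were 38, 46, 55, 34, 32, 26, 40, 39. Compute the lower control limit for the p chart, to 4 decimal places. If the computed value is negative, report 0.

p̄ = Σdᵢ / (k·n) = 310 / (8 × 500) = 0.07750
LCL = p̄ − 3·√(p̄(1−p̄)/n) = 0.07750 − 3 × 0.01196 = 0.04163

0.0416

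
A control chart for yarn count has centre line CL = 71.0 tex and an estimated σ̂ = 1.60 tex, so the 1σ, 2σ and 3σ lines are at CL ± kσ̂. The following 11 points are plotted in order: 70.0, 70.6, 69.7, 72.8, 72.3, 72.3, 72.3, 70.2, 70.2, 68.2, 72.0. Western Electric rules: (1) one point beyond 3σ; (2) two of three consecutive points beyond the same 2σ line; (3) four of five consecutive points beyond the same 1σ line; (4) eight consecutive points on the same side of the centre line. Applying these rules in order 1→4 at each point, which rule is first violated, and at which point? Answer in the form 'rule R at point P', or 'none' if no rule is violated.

none

Zone of each point (C = within 1σ̂, B = 1σ̂–2σ̂, A = 2σ̂–3σ̂, * = beyond 3σ̂; sign = side of CL): 1:-C, 2:-C, 3:-C, 4:+B, 5:+C, 6:+C, 7:+C, 8:-C, 9:-C, 10:-B, 11:+C
No rule fires across all 11 points.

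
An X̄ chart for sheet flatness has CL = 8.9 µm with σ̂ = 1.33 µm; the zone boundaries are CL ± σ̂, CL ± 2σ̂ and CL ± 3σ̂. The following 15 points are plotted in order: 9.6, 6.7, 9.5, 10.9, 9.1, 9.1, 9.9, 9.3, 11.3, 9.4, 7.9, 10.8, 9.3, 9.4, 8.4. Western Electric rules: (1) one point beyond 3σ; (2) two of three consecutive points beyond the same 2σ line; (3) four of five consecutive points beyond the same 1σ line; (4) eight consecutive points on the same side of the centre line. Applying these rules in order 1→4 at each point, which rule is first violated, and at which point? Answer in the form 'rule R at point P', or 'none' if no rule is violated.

Zone of each point (C = within 1σ̂, B = 1σ̂–2σ̂, A = 2σ̂–3σ̂, * = beyond 3σ̂; sign = side of CL): 1:+C, 2:-B, 3:+C, 4:+B, 5:+C, 6:+C, 7:+C, 8:+C, 9:+B, 10:+C, 11:-C, 12:+B, 13:+C, 14:+C, 15:-C
Rule 4 (eight consecutive points on the same side of the centre line) is satisfied at point 10.

rule 4 at point 10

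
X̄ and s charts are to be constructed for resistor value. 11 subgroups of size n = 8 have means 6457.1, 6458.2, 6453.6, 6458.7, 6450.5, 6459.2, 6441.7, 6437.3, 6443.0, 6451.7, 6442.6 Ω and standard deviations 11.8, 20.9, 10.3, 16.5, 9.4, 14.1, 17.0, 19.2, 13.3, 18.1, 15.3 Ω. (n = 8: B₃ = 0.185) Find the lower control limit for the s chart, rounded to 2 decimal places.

s̄ = (11.8 + 20.9 + 10.3 + 16.5 + 9.4 + 14.1 + 17.0 + 19.2 + 13.3 + 18.1 + 15.3) / 11 = 15.0818
LCL_s = B₃·s̄ = 0.185 × 15.0818 = 2.7901

2.79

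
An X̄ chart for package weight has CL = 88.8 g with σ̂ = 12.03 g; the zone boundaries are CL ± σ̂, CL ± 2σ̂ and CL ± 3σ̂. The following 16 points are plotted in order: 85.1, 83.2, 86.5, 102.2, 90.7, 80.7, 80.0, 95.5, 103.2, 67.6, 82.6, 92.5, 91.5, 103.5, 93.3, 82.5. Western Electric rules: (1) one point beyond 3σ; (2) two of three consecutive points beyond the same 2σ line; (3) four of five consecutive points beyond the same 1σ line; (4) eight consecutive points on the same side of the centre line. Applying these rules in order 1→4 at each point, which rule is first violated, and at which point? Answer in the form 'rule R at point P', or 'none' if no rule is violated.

Zone of each point (C = within 1σ̂, B = 1σ̂–2σ̂, A = 2σ̂–3σ̂, * = beyond 3σ̂; sign = side of CL): 1:-C, 2:-C, 3:-C, 4:+B, 5:+C, 6:-C, 7:-C, 8:+C, 9:+B, 10:-B, 11:-C, 12:+C, 13:+C, 14:+B, 15:+C, 16:-C
No rule fires across all 16 points.

none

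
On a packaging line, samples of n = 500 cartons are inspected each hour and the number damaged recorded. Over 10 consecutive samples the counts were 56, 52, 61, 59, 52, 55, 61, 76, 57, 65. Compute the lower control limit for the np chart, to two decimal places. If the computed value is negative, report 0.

37.70

p̄ = Σdᵢ / (k·n) = 594 / (10 × 500) = 0.11880
LCL = np̄ − 3·√(np̄(1−p̄)) = 59.4000 − 3 × 7.2349 = 37.6954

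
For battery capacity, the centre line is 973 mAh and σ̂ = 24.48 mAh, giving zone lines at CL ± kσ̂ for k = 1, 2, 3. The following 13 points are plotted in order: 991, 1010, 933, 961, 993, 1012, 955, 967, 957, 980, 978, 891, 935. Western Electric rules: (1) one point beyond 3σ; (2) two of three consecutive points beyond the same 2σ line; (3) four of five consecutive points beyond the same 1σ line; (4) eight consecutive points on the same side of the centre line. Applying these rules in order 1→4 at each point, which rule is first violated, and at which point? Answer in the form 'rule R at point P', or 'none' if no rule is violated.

Zone of each point (C = within 1σ̂, B = 1σ̂–2σ̂, A = 2σ̂–3σ̂, * = beyond 3σ̂; sign = side of CL): 1:+C, 2:+B, 3:-B, 4:-C, 5:+C, 6:+B, 7:-C, 8:-C, 9:-C, 10:+C, 11:+C, 12:-*, 13:-B
Rule 1 (one point beyond the 3σ limits) is satisfied at point 12.

rule 1 at point 12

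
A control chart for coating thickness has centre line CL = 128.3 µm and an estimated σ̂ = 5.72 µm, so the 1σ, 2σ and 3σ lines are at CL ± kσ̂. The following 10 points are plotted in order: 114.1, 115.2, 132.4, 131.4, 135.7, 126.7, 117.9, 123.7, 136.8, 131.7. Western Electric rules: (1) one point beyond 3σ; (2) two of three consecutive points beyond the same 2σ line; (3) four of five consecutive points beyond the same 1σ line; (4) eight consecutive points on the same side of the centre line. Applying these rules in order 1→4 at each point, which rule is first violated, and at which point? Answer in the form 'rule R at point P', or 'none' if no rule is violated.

Zone of each point (C = within 1σ̂, B = 1σ̂–2σ̂, A = 2σ̂–3σ̂, * = beyond 3σ̂; sign = side of CL): 1:-A, 2:-A, 3:+C, 4:+C, 5:+B, 6:-C, 7:-B, 8:-C, 9:+B, 10:+C
Rule 2 (two of three consecutive points beyond the same 2σ limit) is satisfied at point 2.

rule 2 at point 2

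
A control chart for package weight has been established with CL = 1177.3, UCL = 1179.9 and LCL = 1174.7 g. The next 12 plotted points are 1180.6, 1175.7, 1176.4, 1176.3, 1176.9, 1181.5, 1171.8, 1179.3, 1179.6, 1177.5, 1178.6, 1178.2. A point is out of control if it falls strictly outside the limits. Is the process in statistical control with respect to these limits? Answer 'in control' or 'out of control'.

Compare each point to [1174.7, 1179.9]: sample 1 = 1180.6 > UCL; sample 6 = 1181.5 > UCL; sample 7 = 1171.8 < LCL.

out of control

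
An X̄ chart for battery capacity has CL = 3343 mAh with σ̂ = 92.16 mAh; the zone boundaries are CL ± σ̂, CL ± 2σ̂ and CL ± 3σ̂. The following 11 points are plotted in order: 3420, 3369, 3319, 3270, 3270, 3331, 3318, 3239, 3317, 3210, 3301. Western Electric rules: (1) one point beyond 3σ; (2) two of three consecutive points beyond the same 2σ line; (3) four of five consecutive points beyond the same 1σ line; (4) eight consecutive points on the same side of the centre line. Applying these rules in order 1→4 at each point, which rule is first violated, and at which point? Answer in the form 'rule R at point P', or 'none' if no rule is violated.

rule 4 at point 10

Zone of each point (C = within 1σ̂, B = 1σ̂–2σ̂, A = 2σ̂–3σ̂, * = beyond 3σ̂; sign = side of CL): 1:+C, 2:+C, 3:-C, 4:-C, 5:-C, 6:-C, 7:-C, 8:-B, 9:-C, 10:-B, 11:-C
Rule 4 (eight consecutive points on the same side of the centre line) is satisfied at point 10.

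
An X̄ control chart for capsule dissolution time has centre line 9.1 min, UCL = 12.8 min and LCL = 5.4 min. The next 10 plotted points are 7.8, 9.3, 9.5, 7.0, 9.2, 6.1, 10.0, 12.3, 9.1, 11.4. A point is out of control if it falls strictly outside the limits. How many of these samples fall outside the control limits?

All 10 points lie within [5.4, 12.8].

0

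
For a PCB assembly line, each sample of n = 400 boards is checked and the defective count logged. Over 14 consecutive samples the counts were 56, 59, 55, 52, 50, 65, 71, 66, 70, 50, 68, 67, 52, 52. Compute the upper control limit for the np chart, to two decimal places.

80.85

p̄ = Σdᵢ / (k·n) = 833 / (14 × 400) = 0.14875
UCL = np̄ + 3·√(np̄(1−p̄)) = 59.5000 + 3 × √(59.5000×0.85125) = 59.5000 + 3 × 7.1168 = 80.8505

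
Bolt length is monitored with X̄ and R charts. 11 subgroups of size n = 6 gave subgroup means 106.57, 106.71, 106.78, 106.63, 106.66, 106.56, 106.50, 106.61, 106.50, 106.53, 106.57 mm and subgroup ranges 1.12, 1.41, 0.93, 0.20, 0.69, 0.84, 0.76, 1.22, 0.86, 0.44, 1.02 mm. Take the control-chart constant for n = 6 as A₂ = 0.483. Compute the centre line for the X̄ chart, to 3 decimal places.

X̄̄ = (106.57 + 106.71 + 106.78 + 106.63 + 106.66 + 106.56 + 106.50 + 106.61 + 106.50 + 106.53 + 106.57) / 11 = 1172.6200 / 11 = 106.6018
CL = X̄̄ = 106.6018

106.602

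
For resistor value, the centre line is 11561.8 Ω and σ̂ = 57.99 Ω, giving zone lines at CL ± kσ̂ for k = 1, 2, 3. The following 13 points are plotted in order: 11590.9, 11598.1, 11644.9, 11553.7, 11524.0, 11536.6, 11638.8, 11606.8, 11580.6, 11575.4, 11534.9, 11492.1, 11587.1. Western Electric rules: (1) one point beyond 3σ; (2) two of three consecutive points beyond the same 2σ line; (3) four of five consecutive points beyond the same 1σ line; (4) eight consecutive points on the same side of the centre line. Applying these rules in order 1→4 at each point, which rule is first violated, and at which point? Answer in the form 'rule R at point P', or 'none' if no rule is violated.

Zone of each point (C = within 1σ̂, B = 1σ̂–2σ̂, A = 2σ̂–3σ̂, * = beyond 3σ̂; sign = side of CL): 1:+C, 2:+C, 3:+B, 4:-C, 5:-C, 6:-C, 7:+B, 8:+C, 9:+C, 10:+C, 11:-C, 12:-B, 13:+C
No rule fires across all 13 points.

none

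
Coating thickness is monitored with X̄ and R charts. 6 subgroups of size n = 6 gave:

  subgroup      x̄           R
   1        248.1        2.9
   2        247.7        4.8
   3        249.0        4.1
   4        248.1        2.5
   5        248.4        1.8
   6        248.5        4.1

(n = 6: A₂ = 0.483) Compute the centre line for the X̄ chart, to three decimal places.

248.300

X̄̄ = (248.1 + 247.7 + 249.0 + 248.1 + 248.4 + 248.5) / 6 = 1489.8000 / 6 = 248.3000
CL = X̄̄ = 248.3000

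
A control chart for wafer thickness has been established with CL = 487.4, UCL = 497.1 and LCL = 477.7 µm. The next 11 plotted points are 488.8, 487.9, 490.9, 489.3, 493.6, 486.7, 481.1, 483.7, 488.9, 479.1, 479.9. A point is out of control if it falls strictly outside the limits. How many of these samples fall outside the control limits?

All 11 points lie within [477.7, 497.1].

0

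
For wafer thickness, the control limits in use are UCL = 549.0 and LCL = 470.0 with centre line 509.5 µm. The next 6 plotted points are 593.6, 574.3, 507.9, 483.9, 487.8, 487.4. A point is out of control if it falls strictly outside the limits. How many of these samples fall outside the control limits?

Compare each point to [470.0, 549.0]: sample 1 = 593.6 > UCL; sample 2 = 574.3 > UCL.

2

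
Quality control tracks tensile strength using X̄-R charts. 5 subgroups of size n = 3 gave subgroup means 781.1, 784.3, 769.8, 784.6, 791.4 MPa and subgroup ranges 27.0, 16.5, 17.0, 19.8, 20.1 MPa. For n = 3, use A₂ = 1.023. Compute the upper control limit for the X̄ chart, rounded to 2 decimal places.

802.78

X̄̄ = (781.1 + 784.3 + 769.8 + 784.6 + 791.4) / 5 = 3911.2000 / 5 = 782.2400
R̄ = (27.0 + 16.5 + 17.0 + 19.8 + 20.1) / 5 = 100.4000 / 5 = 20.0800
UCL = X̄̄ + A₂·R̄ = 782.2400 + 1.023 × 20.0800 = 802.7818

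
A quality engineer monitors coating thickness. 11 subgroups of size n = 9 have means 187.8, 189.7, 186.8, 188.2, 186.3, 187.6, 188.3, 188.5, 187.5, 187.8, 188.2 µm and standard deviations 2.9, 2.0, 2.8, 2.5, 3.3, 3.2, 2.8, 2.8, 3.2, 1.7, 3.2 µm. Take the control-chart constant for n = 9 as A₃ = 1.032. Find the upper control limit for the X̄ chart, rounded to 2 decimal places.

X̄̄ = (187.8 + 189.7 + 186.8 + 188.2 + 186.3 + 187.6 + 188.3 + 188.5 + 187.5 + 187.8 + 188.2) / 11 = 187.8818
s̄ = (2.9 + 2.0 + 2.8 + 2.5 + 3.3 + 3.2 + 2.8 + 2.8 + 3.2 + 1.7 + 3.2) / 11 = 2.7636
UCL = X̄̄ + A₃·s̄ = 187.8818 + 1.032 × 2.7636 = 190.7339

190.73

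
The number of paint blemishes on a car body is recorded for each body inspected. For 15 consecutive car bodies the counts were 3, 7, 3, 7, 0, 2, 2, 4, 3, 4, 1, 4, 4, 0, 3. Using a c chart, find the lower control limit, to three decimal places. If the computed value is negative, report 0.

0.000

c̄ = (3 + 7 + 3 + 7 + 0 + 2 + 2 + 4 + 3 + 4 + 1 + 4 + 4 + 0 + 3) / 15 = 47 / 15 = 3.1333
LCL = c̄ − 3√c̄ = 3.1333 − 3 × 1.7701 = -2.1770 → 0 (cannot be negative)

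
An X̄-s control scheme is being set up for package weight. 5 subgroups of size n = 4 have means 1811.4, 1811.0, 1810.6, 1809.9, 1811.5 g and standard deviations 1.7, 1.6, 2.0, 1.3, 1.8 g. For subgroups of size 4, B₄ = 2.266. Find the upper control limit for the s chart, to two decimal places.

3.81

s̄ = (1.7 + 1.6 + 2.0 + 1.3 + 1.8) / 5 = 1.6800
UCL_s = B₄·s̄ = 2.266 × 1.6800 = 3.8069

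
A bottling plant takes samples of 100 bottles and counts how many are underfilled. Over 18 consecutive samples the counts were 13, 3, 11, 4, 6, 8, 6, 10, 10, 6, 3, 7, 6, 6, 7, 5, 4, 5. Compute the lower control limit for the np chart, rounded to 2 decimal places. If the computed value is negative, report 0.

0.00

p̄ = Σdᵢ / (k·n) = 120 / (18 × 100) = 0.06667
LCL = np̄ − 3·√(np̄(1−p̄)) = 6.6667 − 3 × 2.4944 = -0.8166 → 0 (negative, so LCL = 0)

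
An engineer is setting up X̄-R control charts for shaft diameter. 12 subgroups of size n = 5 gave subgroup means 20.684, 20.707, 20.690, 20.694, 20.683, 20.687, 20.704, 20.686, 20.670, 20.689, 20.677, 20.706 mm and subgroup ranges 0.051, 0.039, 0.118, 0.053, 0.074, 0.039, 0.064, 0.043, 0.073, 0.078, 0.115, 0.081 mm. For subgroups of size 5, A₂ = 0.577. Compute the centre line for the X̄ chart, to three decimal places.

X̄̄ = (20.684 + 20.707 + 20.690 + 20.694 + 20.683 + 20.687 + 20.704 + 20.686 + 20.670 + 20.689 + 20.677 + 20.706) / 12 = 248.2770 / 12 = 20.6898
CL = X̄̄ = 20.6898

20.690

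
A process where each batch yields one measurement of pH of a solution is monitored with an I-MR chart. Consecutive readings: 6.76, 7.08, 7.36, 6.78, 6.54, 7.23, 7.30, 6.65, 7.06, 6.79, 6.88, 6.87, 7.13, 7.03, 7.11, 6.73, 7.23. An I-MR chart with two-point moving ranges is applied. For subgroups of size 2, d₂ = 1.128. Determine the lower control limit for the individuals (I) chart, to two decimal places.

X̄ = (6.76 + 7.08 + 7.36 + 6.78 + 6.54 + 7.23 + 7.30 + 6.65 + 7.06 + 6.79 + 6.88 + 6.87 + 7.13 + 7.03 + 7.11 + 6.73 + 7.23) / 17 = 6.9724
Moving ranges: 0.32, 0.28, 0.58, 0.24, 0.69, 0.07, 0.65, 0.41, 0.27, 0.09, 0.01, 0.26, 0.10, 0.08, 0.38, 0.50; M̄R̄ = 4.9300 / 16 = 0.3081
LCL = X̄ − 3·M̄R̄/d₂ = 6.9724 − 3 × 0.3081 / 1.128 = 6.1529

6.15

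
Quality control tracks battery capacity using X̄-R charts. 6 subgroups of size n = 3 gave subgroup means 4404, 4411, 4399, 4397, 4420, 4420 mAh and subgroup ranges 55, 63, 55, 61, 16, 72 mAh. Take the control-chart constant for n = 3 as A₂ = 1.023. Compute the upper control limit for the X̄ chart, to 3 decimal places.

X̄̄ = (4404 + 4411 + 4399 + 4397 + 4420 + 4420) / 6 = 26451.0000 / 6 = 4408.5000
R̄ = (55 + 63 + 55 + 61 + 16 + 72) / 6 = 322.0000 / 6 = 53.6667
UCL = X̄̄ + A₂·R̄ = 4408.5000 + 1.023 × 53.6667 = 4463.4010

4463.401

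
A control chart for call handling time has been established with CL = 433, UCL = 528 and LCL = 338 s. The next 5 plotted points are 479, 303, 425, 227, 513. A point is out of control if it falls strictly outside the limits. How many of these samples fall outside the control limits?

2

Compare each point to [338, 528]: sample 2 = 303 < LCL; sample 4 = 227 < LCL.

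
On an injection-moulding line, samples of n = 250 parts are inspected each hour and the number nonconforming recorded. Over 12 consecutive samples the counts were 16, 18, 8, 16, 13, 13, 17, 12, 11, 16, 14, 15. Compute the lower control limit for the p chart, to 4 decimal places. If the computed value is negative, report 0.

p̄ = Σdᵢ / (k·n) = 169 / (12 × 250) = 0.05633
LCL = p̄ − 3·√(p̄(1−p̄)/n) = 0.05633 − 3 × 0.01458 = 0.01259

0.0126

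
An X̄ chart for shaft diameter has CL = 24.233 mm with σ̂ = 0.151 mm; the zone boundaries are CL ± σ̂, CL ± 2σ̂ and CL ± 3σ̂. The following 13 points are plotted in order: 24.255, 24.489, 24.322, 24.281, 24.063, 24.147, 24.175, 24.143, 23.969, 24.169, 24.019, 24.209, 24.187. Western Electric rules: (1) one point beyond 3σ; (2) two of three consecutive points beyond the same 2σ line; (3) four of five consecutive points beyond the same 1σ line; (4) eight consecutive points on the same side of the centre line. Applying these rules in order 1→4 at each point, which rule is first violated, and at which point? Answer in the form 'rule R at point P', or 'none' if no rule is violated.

Zone of each point (C = within 1σ̂, B = 1σ̂–2σ̂, A = 2σ̂–3σ̂, * = beyond 3σ̂; sign = side of CL): 1:+C, 2:+B, 3:+C, 4:+C, 5:-B, 6:-C, 7:-C, 8:-C, 9:-B, 10:-C, 11:-B, 12:-C, 13:-C
Rule 4 (eight consecutive points on the same side of the centre line) is satisfied at point 12.

rule 4 at point 12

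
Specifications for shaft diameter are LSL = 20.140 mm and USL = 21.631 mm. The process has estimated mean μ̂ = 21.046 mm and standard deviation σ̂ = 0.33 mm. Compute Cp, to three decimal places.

Cp = (USL − LSL) / (6σ̂) = (21.631 − 20.140) / (6 × 0.33) = 1.4910 / 1.9800 = 0.7530

0.753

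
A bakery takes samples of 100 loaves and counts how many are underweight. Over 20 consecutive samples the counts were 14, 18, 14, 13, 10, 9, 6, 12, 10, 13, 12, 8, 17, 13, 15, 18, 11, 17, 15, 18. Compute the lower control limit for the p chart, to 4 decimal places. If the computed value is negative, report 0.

p̄ = Σdᵢ / (k·n) = 263 / (20 × 100) = 0.13150
LCL = p̄ − 3·√(p̄(1−p̄)/n) = 0.13150 − 3 × 0.03379 = 0.03012

0.0301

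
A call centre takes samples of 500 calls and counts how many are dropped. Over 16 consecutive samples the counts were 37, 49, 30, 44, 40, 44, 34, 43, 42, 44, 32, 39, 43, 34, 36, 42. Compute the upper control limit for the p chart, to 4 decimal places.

0.1153

p̄ = Σdᵢ / (k·n) = 633 / (16 × 500) = 0.07913
UCL = p̄ + 3·√(p̄(1−p̄)/n) = 0.07913 + 3 × √(0.07913×0.92087/500) = 0.07913 + 3 × 0.01207 = 0.11534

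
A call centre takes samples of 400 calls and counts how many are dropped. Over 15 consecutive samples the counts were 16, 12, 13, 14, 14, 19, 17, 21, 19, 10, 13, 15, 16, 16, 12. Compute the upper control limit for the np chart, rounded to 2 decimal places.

p̄ = Σdᵢ / (k·n) = 227 / (15 × 400) = 0.03783
UCL = np̄ + 3·√(np̄(1−p̄)) = 15.1333 + 3 × √(15.1333×0.96217) = 15.1333 + 3 × 3.8159 = 26.5809

26.58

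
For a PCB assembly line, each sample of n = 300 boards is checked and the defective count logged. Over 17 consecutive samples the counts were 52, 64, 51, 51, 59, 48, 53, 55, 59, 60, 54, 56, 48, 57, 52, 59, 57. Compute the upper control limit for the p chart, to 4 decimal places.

p̄ = Σdᵢ / (k·n) = 935 / (17 × 300) = 0.18333
UCL = p̄ + 3·√(p̄(1−p̄)/n) = 0.18333 + 3 × √(0.18333×0.81667/300) = 0.18333 + 3 × 0.02234 = 0.25035

0.2504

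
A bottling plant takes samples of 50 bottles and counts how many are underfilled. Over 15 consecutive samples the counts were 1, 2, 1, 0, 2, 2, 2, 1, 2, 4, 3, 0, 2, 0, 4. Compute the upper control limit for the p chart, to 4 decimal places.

0.1123

p̄ = Σdᵢ / (k·n) = 26 / (15 × 50) = 0.03467
UCL = p̄ + 3·√(p̄(1−p̄)/n) = 0.03467 + 3 × √(0.03467×0.96533/50) = 0.03467 + 3 × 0.02587 = 0.11228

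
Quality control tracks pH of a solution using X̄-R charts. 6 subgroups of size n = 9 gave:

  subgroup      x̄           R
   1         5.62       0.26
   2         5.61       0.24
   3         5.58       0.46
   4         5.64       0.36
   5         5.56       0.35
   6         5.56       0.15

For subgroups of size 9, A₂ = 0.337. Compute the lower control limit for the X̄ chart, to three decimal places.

X̄̄ = (5.62 + 5.61 + 5.58 + 5.64 + 5.56 + 5.56) / 6 = 33.5700 / 6 = 5.5950
R̄ = (0.26 + 0.24 + 0.46 + 0.36 + 0.35 + 0.15) / 6 = 1.8200 / 6 = 0.3033
LCL = X̄̄ − A₂·R̄ = 5.5950 − 0.337 × 0.3033 = 5.4928

5.493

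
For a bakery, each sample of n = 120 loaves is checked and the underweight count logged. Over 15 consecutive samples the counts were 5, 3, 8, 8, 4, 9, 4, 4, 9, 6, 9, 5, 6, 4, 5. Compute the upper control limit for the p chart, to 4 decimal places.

p̄ = Σdᵢ / (k·n) = 89 / (15 × 120) = 0.04944
UCL = p̄ + 3·√(p̄(1−p̄)/n) = 0.04944 + 3 × √(0.04944×0.95056/120) = 0.04944 + 3 × 0.01979 = 0.10882

0.1088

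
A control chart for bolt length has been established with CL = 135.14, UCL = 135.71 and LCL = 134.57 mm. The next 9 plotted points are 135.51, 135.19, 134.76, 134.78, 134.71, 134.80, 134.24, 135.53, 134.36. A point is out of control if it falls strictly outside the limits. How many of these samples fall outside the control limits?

2

Compare each point to [134.57, 135.71]: sample 7 = 134.24 < LCL; sample 9 = 134.36 < LCL.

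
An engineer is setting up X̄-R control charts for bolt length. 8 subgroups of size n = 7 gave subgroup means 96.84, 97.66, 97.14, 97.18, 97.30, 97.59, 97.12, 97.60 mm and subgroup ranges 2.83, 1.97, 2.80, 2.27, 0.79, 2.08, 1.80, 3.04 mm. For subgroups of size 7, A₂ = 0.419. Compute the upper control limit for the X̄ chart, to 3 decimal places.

X̄̄ = (96.84 + 97.66 + 97.14 + 97.18 + 97.30 + 97.59 + 97.12 + 97.60) / 8 = 778.4300 / 8 = 97.3038
R̄ = (2.83 + 1.97 + 2.80 + 2.27 + 0.79 + 2.08 + 1.80 + 3.04) / 8 = 17.5800 / 8 = 2.1975
UCL = X̄̄ + A₂·R̄ = 97.3038 + 0.419 × 2.1975 = 98.2245

98.225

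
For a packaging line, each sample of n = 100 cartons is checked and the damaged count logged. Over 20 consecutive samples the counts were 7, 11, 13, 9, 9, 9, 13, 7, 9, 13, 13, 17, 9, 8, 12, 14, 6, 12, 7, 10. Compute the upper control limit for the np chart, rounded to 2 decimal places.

p̄ = Σdᵢ / (k·n) = 208 / (20 × 100) = 0.10400
UCL = np̄ + 3·√(np̄(1−p̄)) = 10.4000 + 3 × √(10.4000×0.89600) = 10.4000 + 3 × 3.0526 = 19.5578

19.56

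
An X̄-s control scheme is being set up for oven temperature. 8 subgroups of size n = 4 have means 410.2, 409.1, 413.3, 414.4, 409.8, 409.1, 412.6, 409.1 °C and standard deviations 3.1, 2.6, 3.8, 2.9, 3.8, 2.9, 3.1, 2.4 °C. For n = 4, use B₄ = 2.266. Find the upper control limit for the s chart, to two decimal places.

s̄ = (3.1 + 2.6 + 3.8 + 2.9 + 3.8 + 2.9 + 3.1 + 2.4) / 8 = 3.0750
UCL_s = B₄·s̄ = 2.266 × 3.0750 = 6.9680

6.97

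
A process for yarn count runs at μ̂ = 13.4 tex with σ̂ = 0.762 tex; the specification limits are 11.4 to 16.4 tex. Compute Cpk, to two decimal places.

Cpu = (USL − μ̂) / (3σ̂) = (16.4 − 13.4) / (3 × 0.762) = 1.3123; Cpl = (μ̂ − LSL) / (3σ̂) = (13.4 − 11.4) / (3 × 0.762) = 0.8749; Cpk = min(Cpu, Cpl) = 0.8749

0.87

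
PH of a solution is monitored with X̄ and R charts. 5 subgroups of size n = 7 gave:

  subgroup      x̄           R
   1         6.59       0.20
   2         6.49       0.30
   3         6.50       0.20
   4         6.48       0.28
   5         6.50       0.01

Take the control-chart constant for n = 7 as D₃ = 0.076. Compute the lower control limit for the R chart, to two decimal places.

R̄ = (0.20 + 0.30 + 0.20 + 0.28 + 0.01) / 5 = 0.9900 / 5 = 0.1980
LCL_R = D₃·R̄ = 0.076 × 0.1980 = 0.0150

0.02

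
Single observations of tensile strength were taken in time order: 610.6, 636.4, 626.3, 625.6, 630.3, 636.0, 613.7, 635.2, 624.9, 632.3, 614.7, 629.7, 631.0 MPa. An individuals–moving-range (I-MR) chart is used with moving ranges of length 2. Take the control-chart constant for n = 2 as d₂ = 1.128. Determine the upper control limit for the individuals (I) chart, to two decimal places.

658.23

X̄ = (610.6 + 636.4 + 626.3 + 625.6 + 630.3 + 636.0 + 613.7 + 635.2 + 624.9 + 632.3 + 614.7 + 629.7 + 631.0) / 13 = 626.6692
Moving ranges: 25.8, 10.1, 0.7, 4.7, 5.7, 22.3, 21.5, 10.3, 7.4, 17.6, 15.0, 1.3; M̄R̄ = 142.4000 / 12 = 11.8667
UCL = X̄ + 3·M̄R̄/d₂ = 626.6692 + 3 × 11.8667 / 1.128 = 658.2295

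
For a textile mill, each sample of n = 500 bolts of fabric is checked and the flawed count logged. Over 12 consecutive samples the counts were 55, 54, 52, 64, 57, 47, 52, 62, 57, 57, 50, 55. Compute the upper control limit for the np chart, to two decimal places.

76.18

p̄ = Σdᵢ / (k·n) = 662 / (12 × 500) = 0.11033
UCL = np̄ + 3·√(np̄(1−p̄)) = 55.1667 + 3 × √(55.1667×0.88967) = 55.1667 + 3 × 7.0057 = 76.1838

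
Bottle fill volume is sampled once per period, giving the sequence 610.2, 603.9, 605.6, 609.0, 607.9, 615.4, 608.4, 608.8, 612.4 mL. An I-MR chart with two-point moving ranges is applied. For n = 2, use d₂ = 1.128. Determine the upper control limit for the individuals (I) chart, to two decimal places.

619.37

X̄ = (610.2 + 603.9 + 605.6 + 609.0 + 607.9 + 615.4 + 608.4 + 608.8 + 612.4) / 9 = 609.0667
Moving ranges: 6.3, 1.7, 3.4, 1.1, 7.5, 7.0, 0.4, 3.6; M̄R̄ = 31.0000 / 8 = 3.8750
UCL = X̄ + 3·M̄R̄/d₂ = 609.0667 + 3 × 3.8750 / 1.128 = 619.3725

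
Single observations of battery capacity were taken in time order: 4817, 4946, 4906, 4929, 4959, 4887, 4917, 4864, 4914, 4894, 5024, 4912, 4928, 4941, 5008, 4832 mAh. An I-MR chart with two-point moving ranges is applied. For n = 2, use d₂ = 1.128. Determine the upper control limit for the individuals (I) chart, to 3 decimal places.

5087.765

X̄ = (4817 + 4946 + 4906 + 4929 + 4959 + 4887 + 4917 + 4864 + 4914 + 4894 + 5024 + 4912 + 4928 + 4941 + 5008 + 4832) / 16 = 4917.3750
Moving ranges: 129, 40, 23, 30, 72, 30, 53, 50, 20, 130, 112, 16, 13, 67, 176; M̄R̄ = 961.0000 / 15 = 64.0667
UCL = X̄ + 3·M̄R̄/d₂ = 4917.3750 + 3 × 64.0667 / 1.128 = 5087.7651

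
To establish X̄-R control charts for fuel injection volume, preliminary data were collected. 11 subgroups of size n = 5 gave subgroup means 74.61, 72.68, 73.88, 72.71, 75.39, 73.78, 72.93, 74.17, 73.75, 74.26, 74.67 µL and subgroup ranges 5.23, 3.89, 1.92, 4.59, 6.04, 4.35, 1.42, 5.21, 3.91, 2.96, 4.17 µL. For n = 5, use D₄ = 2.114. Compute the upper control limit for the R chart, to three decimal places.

R̄ = (5.23 + 3.89 + 1.92 + 4.59 + 6.04 + 4.35 + 1.42 + 5.21 + 3.91 + 2.96 + 4.17) / 11 = 43.6900 / 11 = 3.9718
UCL_R = D₄·R̄ = 2.114 × 3.9718 = 8.3964

8.396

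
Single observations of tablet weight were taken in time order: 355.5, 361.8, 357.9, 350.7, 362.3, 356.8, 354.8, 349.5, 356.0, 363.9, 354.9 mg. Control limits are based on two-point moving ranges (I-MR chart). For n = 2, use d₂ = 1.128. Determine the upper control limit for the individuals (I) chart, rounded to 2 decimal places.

X̄ = (355.5 + 361.8 + 357.9 + 350.7 + 362.3 + 356.8 + 354.8 + 349.5 + 356.0 + 363.9 + 354.9) / 11 = 356.7364
Moving ranges: 6.3, 3.9, 7.2, 11.6, 5.5, 2.0, 5.3, 6.5, 7.9, 9.0; M̄R̄ = 65.2000 / 10 = 6.5200
UCL = X̄ + 3·M̄R̄/d₂ = 356.7364 + 3 × 6.5200 / 1.128 = 374.0768

374.08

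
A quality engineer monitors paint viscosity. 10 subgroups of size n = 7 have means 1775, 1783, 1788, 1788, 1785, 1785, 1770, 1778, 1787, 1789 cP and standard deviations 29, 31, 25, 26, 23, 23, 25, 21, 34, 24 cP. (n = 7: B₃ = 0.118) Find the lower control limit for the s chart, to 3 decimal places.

s̄ = (29 + 31 + 25 + 26 + 23 + 23 + 25 + 21 + 34 + 24) / 10 = 26.1000
LCL_s = B₃·s̄ = 0.118 × 26.1000 = 3.0798

3.080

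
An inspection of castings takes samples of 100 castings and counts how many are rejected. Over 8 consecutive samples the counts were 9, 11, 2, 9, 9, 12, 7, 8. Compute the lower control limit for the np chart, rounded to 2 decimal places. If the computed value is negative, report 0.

p̄ = Σdᵢ / (k·n) = 67 / (8 × 100) = 0.08375
LCL = np̄ − 3·√(np̄(1−p̄)) = 8.3750 − 3 × 2.7701 = 0.0646

0.06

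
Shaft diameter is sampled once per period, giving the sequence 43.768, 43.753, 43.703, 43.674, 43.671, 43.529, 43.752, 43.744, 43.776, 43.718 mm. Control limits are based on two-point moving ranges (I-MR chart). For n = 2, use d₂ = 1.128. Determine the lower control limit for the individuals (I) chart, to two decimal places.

43.54

X̄ = (43.768 + 43.753 + 43.703 + 43.674 + 43.671 + 43.529 + 43.752 + 43.744 + 43.776 + 43.718) / 10 = 43.7088
Moving ranges: 0.015, 0.050, 0.029, 0.003, 0.142, 0.223, 0.008, 0.032, 0.058; M̄R̄ = 0.5600 / 9 = 0.0622
LCL = X̄ − 3·M̄R̄/d₂ = 43.7088 − 3 × 0.0622 / 1.128 = 43.5433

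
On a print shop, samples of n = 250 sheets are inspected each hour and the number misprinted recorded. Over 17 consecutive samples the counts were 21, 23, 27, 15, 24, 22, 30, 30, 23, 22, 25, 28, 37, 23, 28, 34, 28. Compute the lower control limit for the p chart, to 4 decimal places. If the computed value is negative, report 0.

0.0457

p̄ = Σdᵢ / (k·n) = 440 / (17 × 250) = 0.10353
LCL = p̄ − 3·√(p̄(1−p̄)/n) = 0.10353 − 3 × 0.01927 = 0.04573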